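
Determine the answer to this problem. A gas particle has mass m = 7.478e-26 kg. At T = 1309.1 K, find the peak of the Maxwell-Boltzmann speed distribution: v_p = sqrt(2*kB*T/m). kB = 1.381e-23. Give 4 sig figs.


Step 1: Numerator = 2*kB*T = 2*1.381e-23*1309.1 = 3.616e-20
Step 2: Ratio = 3.616e-20 / 7.478e-26 = 4.835e+05
Step 3: v_p = sqrt(4.835e+05) = 695.4 m/s

695.4


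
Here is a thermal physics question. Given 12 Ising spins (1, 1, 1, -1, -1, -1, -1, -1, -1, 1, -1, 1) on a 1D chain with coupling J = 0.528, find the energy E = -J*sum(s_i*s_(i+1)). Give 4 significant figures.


Step 1: Nearest-neighbor products: 1, 1, -1, 1, 1, 1, 1, 1, -1, -1, -1
Step 2: Sum of products = 3
Step 3: E = -0.528 * 3 = -1.584

-1.584


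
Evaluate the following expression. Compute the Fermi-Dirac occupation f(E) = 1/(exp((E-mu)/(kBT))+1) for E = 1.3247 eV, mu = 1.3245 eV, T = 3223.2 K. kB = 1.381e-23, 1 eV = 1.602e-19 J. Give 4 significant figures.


Step 1: (E - mu) = 1.3247 - 1.3245 = 0.0002 eV
Step 2: Convert: (E-mu)*eV = 3.204e-23 J
Step 3: x = (E-mu)*eV/(kB*T) = 0.0007198
Step 4: f = 1/(exp(0.0007198)+1) = 0.4998

0.4998


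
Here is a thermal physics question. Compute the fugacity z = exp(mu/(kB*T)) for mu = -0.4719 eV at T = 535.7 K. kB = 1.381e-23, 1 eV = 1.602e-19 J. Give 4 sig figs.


Step 1: Convert mu to Joules: -0.4719*1.602e-19 = -7.56e-20 J
Step 2: kB*T = 1.381e-23*535.7 = 7.398e-21 J
Step 3: mu/(kB*T) = -10.22
Step 4: z = exp(-10.22) = 3.648e-05

3.648e-05


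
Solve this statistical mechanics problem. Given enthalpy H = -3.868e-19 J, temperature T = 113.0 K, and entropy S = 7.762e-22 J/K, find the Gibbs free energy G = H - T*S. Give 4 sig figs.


Step 1: T*S = 113.0 * 7.762e-22 = 8.771e-20 J
Step 2: G = H - T*S = -3.868e-19 - 8.771e-20
Step 3: G = -4.745e-19 J

-4.745e-19


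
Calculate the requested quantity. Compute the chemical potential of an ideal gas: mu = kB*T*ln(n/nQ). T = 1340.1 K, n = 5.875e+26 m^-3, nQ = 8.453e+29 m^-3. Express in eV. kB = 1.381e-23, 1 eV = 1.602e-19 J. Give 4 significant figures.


Step 1: n/nQ = 5.875e+26/8.453e+29 = 0.000695
Step 2: ln(n/nQ) = -7.272
Step 3: mu = kB*T*ln(n/nQ) = 1.851e-20*-7.272 = -1.346e-19 J
Step 4: Convert to eV: -1.346e-19/1.602e-19 = -0.84 eV

-0.84


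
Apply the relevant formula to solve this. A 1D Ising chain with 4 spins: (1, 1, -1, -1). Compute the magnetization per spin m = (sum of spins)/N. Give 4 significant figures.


Step 1: Count up spins (+1): 2, down spins (-1): 2
Step 2: Total magnetization M = 2 - 2 = 0
Step 3: m = M/N = 0/4 = 0

0


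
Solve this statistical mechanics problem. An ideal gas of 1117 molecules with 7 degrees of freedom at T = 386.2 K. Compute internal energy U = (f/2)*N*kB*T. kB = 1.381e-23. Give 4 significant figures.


Step 1: f/2 = 7/2 = 3.5
Step 2: N*kB*T = 1117*1.381e-23*386.2 = 5.957e-18
Step 3: U = 3.5 * 5.957e-18 = 2.085e-17 J

2.085e-17


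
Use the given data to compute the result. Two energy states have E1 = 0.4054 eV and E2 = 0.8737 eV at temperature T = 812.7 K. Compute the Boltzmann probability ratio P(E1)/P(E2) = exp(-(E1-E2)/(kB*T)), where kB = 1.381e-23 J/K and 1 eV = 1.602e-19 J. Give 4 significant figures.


Step 1: Compute energy difference dE = E1 - E2 = 0.4054 - 0.8737 = -0.4683 eV
Step 2: Convert to Joules: dE_J = -0.4683 * 1.602e-19 = -7.502e-20 J
Step 3: Compute exponent = -dE_J / (kB * T) = -(-7.502e-20) / (1.381e-23 * 812.7) = 6.684
Step 4: P(E1)/P(E2) = exp(6.684) = 799.8

799.8


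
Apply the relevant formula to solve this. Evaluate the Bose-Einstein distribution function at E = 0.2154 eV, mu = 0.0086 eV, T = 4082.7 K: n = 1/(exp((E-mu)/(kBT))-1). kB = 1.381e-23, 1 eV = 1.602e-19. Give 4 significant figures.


Step 1: (E - mu) = 0.2068 eV
Step 2: x = (E-mu)*eV/(kB*T) = 0.2068*1.602e-19/(1.381e-23*4082.7) = 0.5876
Step 3: exp(x) = 1.8
Step 4: n = 1/(exp(x)-1) = 1.251

1.251


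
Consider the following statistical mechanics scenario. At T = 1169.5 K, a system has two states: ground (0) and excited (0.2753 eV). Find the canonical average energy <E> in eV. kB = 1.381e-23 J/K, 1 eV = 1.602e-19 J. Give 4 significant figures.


Step 1: beta*E = 0.2753*1.602e-19/(1.381e-23*1169.5) = 2.731
Step 2: exp(-beta*E) = 0.06517
Step 3: <E> = 0.2753*0.06517/(1+0.06517) = 0.01684 eV

0.01684


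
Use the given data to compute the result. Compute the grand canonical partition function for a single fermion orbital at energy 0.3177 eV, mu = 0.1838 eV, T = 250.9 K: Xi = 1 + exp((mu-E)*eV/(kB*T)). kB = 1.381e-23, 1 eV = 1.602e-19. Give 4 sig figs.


Step 1: (mu - E) = 0.1838 - 0.3177 = -0.1339 eV
Step 2: x = (mu-E)*eV/(kB*T) = -0.1339*1.602e-19/(1.381e-23*250.9) = -6.191
Step 3: exp(x) = 0.002048
Step 4: Xi = 1 + 0.002048 = 1.002

1.002


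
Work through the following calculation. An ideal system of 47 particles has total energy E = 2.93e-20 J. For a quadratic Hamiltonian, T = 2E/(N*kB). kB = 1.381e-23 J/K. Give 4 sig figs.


Step 1: Numerator = 2*E = 2*2.93e-20 = 5.86e-20 J
Step 2: Denominator = N*kB = 47*1.381e-23 = 6.491e-22
Step 3: T = 5.86e-20 / 6.491e-22 = 90.28 K

90.28


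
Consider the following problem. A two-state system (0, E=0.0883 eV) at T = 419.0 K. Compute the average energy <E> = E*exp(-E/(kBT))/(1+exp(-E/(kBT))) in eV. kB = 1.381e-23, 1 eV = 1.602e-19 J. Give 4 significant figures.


Step 1: beta*E = 0.0883*1.602e-19/(1.381e-23*419.0) = 2.445
Step 2: exp(-beta*E) = 0.08676
Step 3: <E> = 0.0883*0.08676/(1+0.08676) = 0.007049 eV

0.007049


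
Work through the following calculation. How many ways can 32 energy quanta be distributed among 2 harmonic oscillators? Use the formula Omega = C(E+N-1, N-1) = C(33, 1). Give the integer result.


Step 1: Use binomial coefficient C(33, 1)
Step 2: Numerator = 33! / 32!
Step 3: Denominator = 1!
Step 4: Omega = 33

33


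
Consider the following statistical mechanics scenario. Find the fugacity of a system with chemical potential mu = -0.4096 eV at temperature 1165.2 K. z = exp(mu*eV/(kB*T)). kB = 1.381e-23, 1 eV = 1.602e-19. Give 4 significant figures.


Step 1: Convert mu to Joules: -0.4096*1.602e-19 = -6.562e-20 J
Step 2: kB*T = 1.381e-23*1165.2 = 1.609e-20 J
Step 3: mu/(kB*T) = -4.078
Step 4: z = exp(-4.078) = 0.01694

0.01694


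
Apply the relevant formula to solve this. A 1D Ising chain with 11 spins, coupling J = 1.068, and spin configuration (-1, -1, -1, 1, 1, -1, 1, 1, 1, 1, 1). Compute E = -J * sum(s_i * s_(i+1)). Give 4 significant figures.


Step 1: Nearest-neighbor products: 1, 1, -1, 1, -1, -1, 1, 1, 1, 1
Step 2: Sum of products = 4
Step 3: E = -1.068 * 4 = -4.272

-4.272


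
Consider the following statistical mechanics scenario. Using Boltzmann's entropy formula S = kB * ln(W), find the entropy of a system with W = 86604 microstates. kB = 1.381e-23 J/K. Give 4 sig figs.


Step 1: ln(W) = ln(86604) = 11.37
Step 2: S = kB * ln(W) = 1.381e-23 * 11.37
Step 3: S = 1.57e-22 J/K

1.57e-22


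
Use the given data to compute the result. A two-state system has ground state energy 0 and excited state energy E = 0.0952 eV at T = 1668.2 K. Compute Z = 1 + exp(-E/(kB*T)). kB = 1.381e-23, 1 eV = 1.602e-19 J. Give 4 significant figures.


Step 1: Compute beta*E = E*eV/(kB*T) = 0.0952*1.602e-19/(1.381e-23*1668.2) = 0.662
Step 2: exp(-beta*E) = exp(-0.662) = 0.5158
Step 3: Z = 1 + 0.5158 = 1.516

1.516


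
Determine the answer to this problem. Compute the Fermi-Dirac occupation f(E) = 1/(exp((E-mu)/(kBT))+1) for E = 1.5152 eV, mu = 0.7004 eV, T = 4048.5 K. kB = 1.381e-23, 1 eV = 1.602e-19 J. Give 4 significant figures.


Step 1: (E - mu) = 1.5152 - 0.7004 = 0.8148 eV
Step 2: Convert: (E-mu)*eV = 1.305e-19 J
Step 3: x = (E-mu)*eV/(kB*T) = 2.335
Step 4: f = 1/(exp(2.335)+1) = 0.08829

0.08829


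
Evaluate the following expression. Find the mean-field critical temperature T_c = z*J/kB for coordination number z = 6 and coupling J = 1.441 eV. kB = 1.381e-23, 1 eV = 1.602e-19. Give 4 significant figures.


Step 1: z*J = 6*1.441 = 8.646 eV
Step 2: Convert to Joules: 8.646*1.602e-19 = 1.385e-18 J
Step 3: T_c = 1.385e-18 / 1.381e-23 = 1.003e+05 K

1.003e+05


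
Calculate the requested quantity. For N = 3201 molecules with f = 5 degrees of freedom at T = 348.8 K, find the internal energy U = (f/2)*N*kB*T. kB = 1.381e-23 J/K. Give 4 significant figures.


Step 1: f/2 = 5/2 = 2.5
Step 2: N*kB*T = 3201*1.381e-23*348.8 = 1.542e-17
Step 3: U = 2.5 * 1.542e-17 = 3.855e-17 J

3.855e-17


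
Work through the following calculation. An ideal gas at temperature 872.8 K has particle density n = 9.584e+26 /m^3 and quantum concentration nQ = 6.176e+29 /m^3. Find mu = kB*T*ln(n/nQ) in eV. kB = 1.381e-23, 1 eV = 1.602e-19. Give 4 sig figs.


Step 1: n/nQ = 9.584e+26/6.176e+29 = 0.001552
Step 2: ln(n/nQ) = -6.468
Step 3: mu = kB*T*ln(n/nQ) = 1.205e-20*-6.468 = -7.797e-20 J
Step 4: Convert to eV: -7.797e-20/1.602e-19 = -0.4867 eV

-0.4867


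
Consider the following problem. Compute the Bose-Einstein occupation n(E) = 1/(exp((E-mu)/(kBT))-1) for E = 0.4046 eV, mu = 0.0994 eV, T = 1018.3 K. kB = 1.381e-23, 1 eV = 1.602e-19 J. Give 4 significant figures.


Step 1: (E - mu) = 0.3052 eV
Step 2: x = (E-mu)*eV/(kB*T) = 0.3052*1.602e-19/(1.381e-23*1018.3) = 3.477
Step 3: exp(x) = 32.36
Step 4: n = 1/(exp(x)-1) = 0.03189

0.03189


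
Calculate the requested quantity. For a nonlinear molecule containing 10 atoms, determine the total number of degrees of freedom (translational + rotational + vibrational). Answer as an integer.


Step 1: Translational DOF = 3
Step 2: Rotational DOF (nonlinear) = 3
Step 3: Vibrational DOF = 3*10 - 6 = 24
Step 4: Total = 3 + 3 + 24 = 30

30


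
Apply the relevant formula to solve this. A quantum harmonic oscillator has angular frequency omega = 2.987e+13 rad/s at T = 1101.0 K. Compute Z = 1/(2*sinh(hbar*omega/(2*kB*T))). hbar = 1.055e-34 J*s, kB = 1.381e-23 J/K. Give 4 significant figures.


Step 1: Compute x = hbar*omega/(kB*T) = 1.055e-34*2.987e+13/(1.381e-23*1101.0) = 0.2073
Step 2: x/2 = 0.1036
Step 3: sinh(x/2) = 0.1038
Step 4: Z = 1/(2*0.1038) = 4.816

4.816


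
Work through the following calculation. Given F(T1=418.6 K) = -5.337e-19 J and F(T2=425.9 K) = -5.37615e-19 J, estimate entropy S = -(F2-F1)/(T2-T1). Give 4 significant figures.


Step 1: dF = F2 - F1 = -5.37615e-19 - (-5.337e-19) = -3.915e-21 J
Step 2: dT = T2 - T1 = 425.9 - 418.6 = 7.3 K
Step 3: S = -dF/dT = -(-3.915e-21)/7.3 = 5.363e-22 J/K

5.363e-22


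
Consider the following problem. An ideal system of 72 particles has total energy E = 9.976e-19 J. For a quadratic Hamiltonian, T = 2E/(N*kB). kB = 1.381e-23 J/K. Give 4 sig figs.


Step 1: Numerator = 2*E = 2*9.976e-19 = 1.995e-18 J
Step 2: Denominator = N*kB = 72*1.381e-23 = 9.943e-22
Step 3: T = 1.995e-18 / 9.943e-22 = 2007 K

2007


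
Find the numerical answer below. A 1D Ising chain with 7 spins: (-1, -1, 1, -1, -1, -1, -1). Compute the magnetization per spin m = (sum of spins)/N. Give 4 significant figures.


Step 1: Count up spins (+1): 1, down spins (-1): 6
Step 2: Total magnetization M = 1 - 6 = -5
Step 3: m = M/N = -5/7 = -0.7143

-0.7143


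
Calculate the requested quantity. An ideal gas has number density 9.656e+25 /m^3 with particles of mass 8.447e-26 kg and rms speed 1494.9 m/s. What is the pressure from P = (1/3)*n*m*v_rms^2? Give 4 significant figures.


Step 1: v_rms^2 = 1494.9^2 = 2.235e+06
Step 2: n*m = 9.656e+25*8.447e-26 = 8.156
Step 3: P = (1/3)*8.156*2.235e+06 = 6.076e+06 Pa

6.076e+06


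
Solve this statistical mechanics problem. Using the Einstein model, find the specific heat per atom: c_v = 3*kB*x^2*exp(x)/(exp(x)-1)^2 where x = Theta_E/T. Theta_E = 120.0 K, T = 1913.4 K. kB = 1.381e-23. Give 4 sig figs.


Step 1: x = Theta_E/T = 120.0/1913.4 = 0.06272
Step 2: x^2 = 0.003933
Step 3: exp(x) = 1.065
Step 4: c_v = 3*1.381e-23*0.003933*1.065/(1.065-1)^2 = 4.142e-23

4.142e-23


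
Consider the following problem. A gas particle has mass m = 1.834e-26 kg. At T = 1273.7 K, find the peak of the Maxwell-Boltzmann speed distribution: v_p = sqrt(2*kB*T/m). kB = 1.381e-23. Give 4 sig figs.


Step 1: Numerator = 2*kB*T = 2*1.381e-23*1273.7 = 3.518e-20
Step 2: Ratio = 3.518e-20 / 1.834e-26 = 1.918e+06
Step 3: v_p = sqrt(1.918e+06) = 1385 m/s

1385


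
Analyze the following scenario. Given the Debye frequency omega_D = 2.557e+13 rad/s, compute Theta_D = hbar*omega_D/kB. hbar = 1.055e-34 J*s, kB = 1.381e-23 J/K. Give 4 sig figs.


Step 1: hbar*omega_D = 1.055e-34 * 2.557e+13 = 2.698e-21 J
Step 2: Theta_D = 2.698e-21 / 1.381e-23
Step 3: Theta_D = 195.3 K

195.3


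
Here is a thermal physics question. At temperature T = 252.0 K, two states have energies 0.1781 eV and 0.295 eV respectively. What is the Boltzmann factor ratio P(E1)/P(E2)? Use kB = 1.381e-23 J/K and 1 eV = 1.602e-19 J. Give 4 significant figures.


Step 1: Compute energy difference dE = E1 - E2 = 0.1781 - 0.295 = -0.1169 eV
Step 2: Convert to Joules: dE_J = -0.1169 * 1.602e-19 = -1.873e-20 J
Step 3: Compute exponent = -dE_J / (kB * T) = -(-1.873e-20) / (1.381e-23 * 252.0) = 5.381
Step 4: P(E1)/P(E2) = exp(5.381) = 217.3

217.3


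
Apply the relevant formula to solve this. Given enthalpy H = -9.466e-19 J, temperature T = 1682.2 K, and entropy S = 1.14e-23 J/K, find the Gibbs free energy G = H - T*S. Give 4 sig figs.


Step 1: T*S = 1682.2 * 1.14e-23 = 1.918e-20 J
Step 2: G = H - T*S = -9.466e-19 - 1.918e-20
Step 3: G = -9.658e-19 J

-9.658e-19


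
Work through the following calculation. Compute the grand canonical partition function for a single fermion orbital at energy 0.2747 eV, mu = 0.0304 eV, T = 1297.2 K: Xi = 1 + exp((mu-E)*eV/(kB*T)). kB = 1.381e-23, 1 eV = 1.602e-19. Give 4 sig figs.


Step 1: (mu - E) = 0.0304 - 0.2747 = -0.2443 eV
Step 2: x = (mu-E)*eV/(kB*T) = -0.2443*1.602e-19/(1.381e-23*1297.2) = -2.185
Step 3: exp(x) = 0.1125
Step 4: Xi = 1 + 0.1125 = 1.113

1.113


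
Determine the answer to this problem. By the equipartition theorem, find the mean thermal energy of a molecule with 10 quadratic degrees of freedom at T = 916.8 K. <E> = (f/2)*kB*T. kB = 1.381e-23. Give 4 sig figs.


Step 1: f/2 = 10/2 = 5
Step 2: kB*T = 1.381e-23 * 916.8 = 1.266e-20
Step 3: <E> = 5 * 1.266e-20 = 6.331e-20 J

6.331e-20


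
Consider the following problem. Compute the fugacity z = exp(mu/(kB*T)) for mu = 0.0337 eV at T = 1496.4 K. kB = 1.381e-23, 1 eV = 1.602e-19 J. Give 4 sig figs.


Step 1: Convert mu to Joules: 0.0337*1.602e-19 = 5.399e-21 J
Step 2: kB*T = 1.381e-23*1496.4 = 2.067e-20 J
Step 3: mu/(kB*T) = 0.2612
Step 4: z = exp(0.2612) = 1.299

1.299


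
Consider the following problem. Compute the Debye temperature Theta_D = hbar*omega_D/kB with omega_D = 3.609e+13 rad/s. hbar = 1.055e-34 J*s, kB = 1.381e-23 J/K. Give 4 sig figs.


Step 1: hbar*omega_D = 1.055e-34 * 3.609e+13 = 3.807e-21 J
Step 2: Theta_D = 3.807e-21 / 1.381e-23
Step 3: Theta_D = 275.7 K

275.7


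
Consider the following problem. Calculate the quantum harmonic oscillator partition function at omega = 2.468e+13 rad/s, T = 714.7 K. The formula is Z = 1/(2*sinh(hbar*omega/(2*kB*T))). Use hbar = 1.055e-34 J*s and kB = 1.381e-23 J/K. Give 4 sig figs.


Step 1: Compute x = hbar*omega/(kB*T) = 1.055e-34*2.468e+13/(1.381e-23*714.7) = 0.2638
Step 2: x/2 = 0.1319
Step 3: sinh(x/2) = 0.1323
Step 4: Z = 1/(2*0.1323) = 3.78

3.78


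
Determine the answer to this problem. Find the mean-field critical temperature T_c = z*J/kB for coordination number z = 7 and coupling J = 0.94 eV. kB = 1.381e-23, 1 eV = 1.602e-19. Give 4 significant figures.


Step 1: z*J = 7*0.94 = 6.58 eV
Step 2: Convert to Joules: 6.58*1.602e-19 = 1.054e-18 J
Step 3: T_c = 1.054e-18 / 1.381e-23 = 7.633e+04 K

7.633e+04


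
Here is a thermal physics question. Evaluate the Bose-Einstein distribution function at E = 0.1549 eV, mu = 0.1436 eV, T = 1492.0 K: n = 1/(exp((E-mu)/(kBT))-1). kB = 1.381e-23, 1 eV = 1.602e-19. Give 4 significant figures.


Step 1: (E - mu) = 0.0113 eV
Step 2: x = (E-mu)*eV/(kB*T) = 0.0113*1.602e-19/(1.381e-23*1492.0) = 0.08786
Step 3: exp(x) = 1.092
Step 4: n = 1/(exp(x)-1) = 10.89

10.89


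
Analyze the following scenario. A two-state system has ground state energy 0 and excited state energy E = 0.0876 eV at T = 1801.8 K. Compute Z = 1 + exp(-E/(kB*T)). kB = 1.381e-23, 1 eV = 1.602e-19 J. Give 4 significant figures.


Step 1: Compute beta*E = E*eV/(kB*T) = 0.0876*1.602e-19/(1.381e-23*1801.8) = 0.564
Step 2: exp(-beta*E) = exp(-0.564) = 0.5689
Step 3: Z = 1 + 0.5689 = 1.569

1.569


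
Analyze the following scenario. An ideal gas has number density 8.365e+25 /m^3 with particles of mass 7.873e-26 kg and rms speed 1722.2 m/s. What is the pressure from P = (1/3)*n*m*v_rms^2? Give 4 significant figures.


Step 1: v_rms^2 = 1722.2^2 = 2.966e+06
Step 2: n*m = 8.365e+25*7.873e-26 = 6.586
Step 3: P = (1/3)*6.586*2.966e+06 = 6.511e+06 Pa

6.511e+06


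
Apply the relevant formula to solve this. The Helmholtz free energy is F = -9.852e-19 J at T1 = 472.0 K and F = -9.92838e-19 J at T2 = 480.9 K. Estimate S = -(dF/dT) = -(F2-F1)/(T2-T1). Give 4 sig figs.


Step 1: dF = F2 - F1 = -9.92838e-19 - (-9.852e-19) = -7.638e-21 J
Step 2: dT = T2 - T1 = 480.9 - 472.0 = 8.9 K
Step 3: S = -dF/dT = -(-7.638e-21)/8.9 = 8.582e-22 J/K

8.582e-22


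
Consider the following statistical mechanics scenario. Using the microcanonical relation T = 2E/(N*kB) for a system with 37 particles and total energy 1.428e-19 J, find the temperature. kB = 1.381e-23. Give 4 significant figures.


Step 1: Numerator = 2*E = 2*1.428e-19 = 2.856e-19 J
Step 2: Denominator = N*kB = 37*1.381e-23 = 5.11e-22
Step 3: T = 2.856e-19 / 5.11e-22 = 558.9 K

558.9


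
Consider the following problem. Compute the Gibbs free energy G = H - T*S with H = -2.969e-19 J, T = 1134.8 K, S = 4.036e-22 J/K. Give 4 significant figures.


Step 1: T*S = 1134.8 * 4.036e-22 = 4.58e-19 J
Step 2: G = H - T*S = -2.969e-19 - 4.58e-19
Step 3: G = -7.549e-19 J

-7.549e-19


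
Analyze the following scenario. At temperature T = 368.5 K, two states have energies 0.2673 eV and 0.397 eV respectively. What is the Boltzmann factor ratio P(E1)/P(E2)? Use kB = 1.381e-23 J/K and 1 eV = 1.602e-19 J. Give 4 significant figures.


Step 1: Compute energy difference dE = E1 - E2 = 0.2673 - 0.397 = -0.1297 eV
Step 2: Convert to Joules: dE_J = -0.1297 * 1.602e-19 = -2.078e-20 J
Step 3: Compute exponent = -dE_J / (kB * T) = -(-2.078e-20) / (1.381e-23 * 368.5) = 4.083
Step 4: P(E1)/P(E2) = exp(4.083) = 59.32

59.32


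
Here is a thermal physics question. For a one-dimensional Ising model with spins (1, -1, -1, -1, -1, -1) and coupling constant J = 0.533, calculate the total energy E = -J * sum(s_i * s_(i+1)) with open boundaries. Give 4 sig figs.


Step 1: Nearest-neighbor products: -1, 1, 1, 1, 1
Step 2: Sum of products = 3
Step 3: E = -0.533 * 3 = -1.599

-1.599


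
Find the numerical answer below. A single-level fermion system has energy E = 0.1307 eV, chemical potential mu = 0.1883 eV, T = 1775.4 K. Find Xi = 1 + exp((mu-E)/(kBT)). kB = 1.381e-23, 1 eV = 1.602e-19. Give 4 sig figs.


Step 1: (mu - E) = 0.1883 - 0.1307 = 0.0576 eV
Step 2: x = (mu-E)*eV/(kB*T) = 0.0576*1.602e-19/(1.381e-23*1775.4) = 0.3764
Step 3: exp(x) = 1.457
Step 4: Xi = 1 + 1.457 = 2.457

2.457


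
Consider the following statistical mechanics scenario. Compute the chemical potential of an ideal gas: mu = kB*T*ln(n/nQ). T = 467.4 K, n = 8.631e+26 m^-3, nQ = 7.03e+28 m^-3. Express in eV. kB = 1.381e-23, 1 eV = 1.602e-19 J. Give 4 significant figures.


Step 1: n/nQ = 8.631e+26/7.03e+28 = 0.01228
Step 2: ln(n/nQ) = -4.4
Step 3: mu = kB*T*ln(n/nQ) = 6.455e-21*-4.4 = -2.84e-20 J
Step 4: Convert to eV: -2.84e-20/1.602e-19 = -0.1773 eV

-0.1773


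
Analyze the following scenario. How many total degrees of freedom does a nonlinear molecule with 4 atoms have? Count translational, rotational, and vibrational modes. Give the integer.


Step 1: Translational DOF = 3
Step 2: Rotational DOF (nonlinear) = 3
Step 3: Vibrational DOF = 3*4 - 6 = 6
Step 4: Total = 3 + 3 + 6 = 12

12


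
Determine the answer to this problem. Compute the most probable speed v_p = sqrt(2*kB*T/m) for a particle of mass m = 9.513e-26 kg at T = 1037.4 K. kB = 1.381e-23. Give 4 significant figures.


Step 1: Numerator = 2*kB*T = 2*1.381e-23*1037.4 = 2.865e-20
Step 2: Ratio = 2.865e-20 / 9.513e-26 = 3.012e+05
Step 3: v_p = sqrt(3.012e+05) = 548.8 m/s

548.8


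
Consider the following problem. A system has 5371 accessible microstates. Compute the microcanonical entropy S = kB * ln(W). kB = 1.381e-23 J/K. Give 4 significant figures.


Step 1: ln(W) = ln(5371) = 8.589
Step 2: S = kB * ln(W) = 1.381e-23 * 8.589
Step 3: S = 1.186e-22 J/K

1.186e-22


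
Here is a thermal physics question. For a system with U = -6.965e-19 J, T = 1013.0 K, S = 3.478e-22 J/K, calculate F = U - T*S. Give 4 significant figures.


Step 1: T*S = 1013.0 * 3.478e-22 = 3.523e-19 J
Step 2: F = U - T*S = -6.965e-19 - 3.523e-19
Step 3: F = -1.049e-18 J

-1.049e-18


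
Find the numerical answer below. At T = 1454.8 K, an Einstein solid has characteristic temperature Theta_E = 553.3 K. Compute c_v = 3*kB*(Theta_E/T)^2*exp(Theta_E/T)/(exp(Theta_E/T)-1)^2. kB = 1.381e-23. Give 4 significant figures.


Step 1: x = Theta_E/T = 553.3/1454.8 = 0.3803
Step 2: x^2 = 0.1446
Step 3: exp(x) = 1.463
Step 4: c_v = 3*1.381e-23*0.1446*1.463/(1.463-1)^2 = 4.093e-23

4.093e-23


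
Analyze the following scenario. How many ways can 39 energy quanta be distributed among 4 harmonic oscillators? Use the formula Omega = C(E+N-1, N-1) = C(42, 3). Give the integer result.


Step 1: Use binomial coefficient C(42, 3)
Step 2: Numerator = 42! / 39!
Step 3: Denominator = 3!
Step 4: Omega = 11480

11480


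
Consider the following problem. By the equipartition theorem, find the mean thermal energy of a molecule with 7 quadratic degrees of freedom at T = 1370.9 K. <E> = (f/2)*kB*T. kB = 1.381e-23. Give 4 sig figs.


Step 1: f/2 = 7/2 = 3.5
Step 2: kB*T = 1.381e-23 * 1370.9 = 1.893e-20
Step 3: <E> = 3.5 * 1.893e-20 = 6.626e-20 J

6.626e-20


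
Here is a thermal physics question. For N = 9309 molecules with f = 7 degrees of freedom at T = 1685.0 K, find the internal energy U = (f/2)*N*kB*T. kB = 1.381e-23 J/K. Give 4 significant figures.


Step 1: f/2 = 7/2 = 3.5
Step 2: N*kB*T = 9309*1.381e-23*1685.0 = 2.166e-16
Step 3: U = 3.5 * 2.166e-16 = 7.582e-16 J

7.582e-16


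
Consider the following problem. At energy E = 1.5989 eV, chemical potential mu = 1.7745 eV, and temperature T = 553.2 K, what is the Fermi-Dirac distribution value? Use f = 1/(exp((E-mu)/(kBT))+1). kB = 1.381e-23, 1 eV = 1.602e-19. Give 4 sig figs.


Step 1: (E - mu) = 1.5989 - 1.7745 = -0.1756 eV
Step 2: Convert: (E-mu)*eV = -2.813e-20 J
Step 3: x = (E-mu)*eV/(kB*T) = -3.682
Step 4: f = 1/(exp(-3.682)+1) = 0.9755

0.9755


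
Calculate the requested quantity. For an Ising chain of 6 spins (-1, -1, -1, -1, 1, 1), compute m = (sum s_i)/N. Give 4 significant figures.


Step 1: Count up spins (+1): 2, down spins (-1): 4
Step 2: Total magnetization M = 2 - 4 = -2
Step 3: m = M/N = -2/6 = -0.3333

-0.3333


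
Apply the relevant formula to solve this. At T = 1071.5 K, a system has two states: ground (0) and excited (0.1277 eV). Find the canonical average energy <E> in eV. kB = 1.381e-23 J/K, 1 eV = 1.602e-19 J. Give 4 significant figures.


Step 1: beta*E = 0.1277*1.602e-19/(1.381e-23*1071.5) = 1.383
Step 2: exp(-beta*E) = 0.2509
Step 3: <E> = 0.1277*0.2509/(1+0.2509) = 0.02562 eV

0.02562


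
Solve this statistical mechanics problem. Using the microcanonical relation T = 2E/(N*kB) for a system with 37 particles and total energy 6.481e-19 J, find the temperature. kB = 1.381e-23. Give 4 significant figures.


Step 1: Numerator = 2*E = 2*6.481e-19 = 1.296e-18 J
Step 2: Denominator = N*kB = 37*1.381e-23 = 5.11e-22
Step 3: T = 1.296e-18 / 5.11e-22 = 2537 K

2537


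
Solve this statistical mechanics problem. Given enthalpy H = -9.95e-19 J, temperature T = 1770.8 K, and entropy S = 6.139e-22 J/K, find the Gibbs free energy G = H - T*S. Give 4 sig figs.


Step 1: T*S = 1770.8 * 6.139e-22 = 1.087e-18 J
Step 2: G = H - T*S = -9.95e-19 - 1.087e-18
Step 3: G = -2.082e-18 J

-2.082e-18


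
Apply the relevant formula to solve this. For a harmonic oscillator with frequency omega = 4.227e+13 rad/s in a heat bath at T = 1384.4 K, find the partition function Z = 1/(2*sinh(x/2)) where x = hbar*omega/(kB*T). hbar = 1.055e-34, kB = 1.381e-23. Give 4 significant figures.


Step 1: Compute x = hbar*omega/(kB*T) = 1.055e-34*4.227e+13/(1.381e-23*1384.4) = 0.2333
Step 2: x/2 = 0.1166
Step 3: sinh(x/2) = 0.1169
Step 4: Z = 1/(2*0.1169) = 4.277

4.277


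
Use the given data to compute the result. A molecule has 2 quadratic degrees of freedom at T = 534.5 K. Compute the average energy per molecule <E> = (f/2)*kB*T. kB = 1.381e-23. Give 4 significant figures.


Step 1: f/2 = 2/2 = 1
Step 2: kB*T = 1.381e-23 * 534.5 = 7.381e-21
Step 3: <E> = 1 * 7.381e-21 = 7.381e-21 J

7.381e-21


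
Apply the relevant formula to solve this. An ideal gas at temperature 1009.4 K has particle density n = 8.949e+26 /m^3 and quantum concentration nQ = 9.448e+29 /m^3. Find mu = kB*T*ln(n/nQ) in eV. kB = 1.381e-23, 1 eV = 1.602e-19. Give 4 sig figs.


Step 1: n/nQ = 8.949e+26/9.448e+29 = 0.0009472
Step 2: ln(n/nQ) = -6.962
Step 3: mu = kB*T*ln(n/nQ) = 1.394e-20*-6.962 = -9.705e-20 J
Step 4: Convert to eV: -9.705e-20/1.602e-19 = -0.6058 eV

-0.6058


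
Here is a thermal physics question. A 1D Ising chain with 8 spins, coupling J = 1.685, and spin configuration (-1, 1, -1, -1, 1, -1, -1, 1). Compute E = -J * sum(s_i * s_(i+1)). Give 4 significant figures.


Step 1: Nearest-neighbor products: -1, -1, 1, -1, -1, 1, -1
Step 2: Sum of products = -3
Step 3: E = -1.685 * -3 = 5.055

5.055


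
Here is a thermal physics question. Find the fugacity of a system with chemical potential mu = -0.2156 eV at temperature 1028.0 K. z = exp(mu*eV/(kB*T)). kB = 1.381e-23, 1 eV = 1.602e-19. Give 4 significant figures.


Step 1: Convert mu to Joules: -0.2156*1.602e-19 = -3.454e-20 J
Step 2: kB*T = 1.381e-23*1028.0 = 1.42e-20 J
Step 3: mu/(kB*T) = -2.433
Step 4: z = exp(-2.433) = 0.08778

0.08778


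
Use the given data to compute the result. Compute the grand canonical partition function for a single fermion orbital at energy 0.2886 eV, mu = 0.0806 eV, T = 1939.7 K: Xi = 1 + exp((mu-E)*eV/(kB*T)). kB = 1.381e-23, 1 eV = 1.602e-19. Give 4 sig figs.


Step 1: (mu - E) = 0.0806 - 0.2886 = -0.208 eV
Step 2: x = (mu-E)*eV/(kB*T) = -0.208*1.602e-19/(1.381e-23*1939.7) = -1.244
Step 3: exp(x) = 0.2882
Step 4: Xi = 1 + 0.2882 = 1.288

1.288


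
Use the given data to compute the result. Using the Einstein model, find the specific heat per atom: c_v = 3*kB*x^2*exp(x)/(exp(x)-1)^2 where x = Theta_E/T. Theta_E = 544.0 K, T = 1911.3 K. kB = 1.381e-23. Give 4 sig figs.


Step 1: x = Theta_E/T = 544.0/1911.3 = 0.2846
Step 2: x^2 = 0.08101
Step 3: exp(x) = 1.329
Step 4: c_v = 3*1.381e-23*0.08101*1.329/(1.329-1)^2 = 4.115e-23

4.115e-23


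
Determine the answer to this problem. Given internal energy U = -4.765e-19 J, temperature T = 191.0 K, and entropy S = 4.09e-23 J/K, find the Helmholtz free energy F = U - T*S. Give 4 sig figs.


Step 1: T*S = 191.0 * 4.09e-23 = 7.812e-21 J
Step 2: F = U - T*S = -4.765e-19 - 7.812e-21
Step 3: F = -4.843e-19 J

-4.843e-19


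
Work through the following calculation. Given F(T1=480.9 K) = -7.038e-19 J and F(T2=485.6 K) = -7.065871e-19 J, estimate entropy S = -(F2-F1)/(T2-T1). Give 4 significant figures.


Step 1: dF = F2 - F1 = -7.065871e-19 - (-7.038e-19) = -2.7871e-21 J
Step 2: dT = T2 - T1 = 485.6 - 480.9 = 4.7 K
Step 3: S = -dF/dT = -(-2.7871e-21)/4.7 = 5.93e-22 J/K

5.93e-22


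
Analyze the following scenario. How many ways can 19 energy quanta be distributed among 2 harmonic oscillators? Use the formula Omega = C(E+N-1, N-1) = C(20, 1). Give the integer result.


Step 1: Use binomial coefficient C(20, 1)
Step 2: Numerator = 20! / 19!
Step 3: Denominator = 1!
Step 4: Omega = 20

20


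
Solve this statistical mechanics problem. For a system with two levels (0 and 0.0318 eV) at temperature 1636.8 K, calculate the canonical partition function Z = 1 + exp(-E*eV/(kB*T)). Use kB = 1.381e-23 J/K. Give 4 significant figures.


Step 1: Compute beta*E = E*eV/(kB*T) = 0.0318*1.602e-19/(1.381e-23*1636.8) = 0.2254
Step 2: exp(-beta*E) = exp(-0.2254) = 0.7982
Step 3: Z = 1 + 0.7982 = 1.798

1.798


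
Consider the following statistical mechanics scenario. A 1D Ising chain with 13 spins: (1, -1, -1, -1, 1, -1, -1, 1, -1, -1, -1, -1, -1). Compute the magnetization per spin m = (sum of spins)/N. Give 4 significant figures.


Step 1: Count up spins (+1): 3, down spins (-1): 10
Step 2: Total magnetization M = 3 - 10 = -7
Step 3: m = M/N = -7/13 = -0.5385

-0.5385


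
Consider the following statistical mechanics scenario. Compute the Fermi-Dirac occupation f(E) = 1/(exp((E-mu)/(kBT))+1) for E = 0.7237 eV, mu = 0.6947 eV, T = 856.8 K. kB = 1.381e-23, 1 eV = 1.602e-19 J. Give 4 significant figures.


Step 1: (E - mu) = 0.7237 - 0.6947 = 0.029 eV
Step 2: Convert: (E-mu)*eV = 4.646e-21 J
Step 3: x = (E-mu)*eV/(kB*T) = 0.3926
Step 4: f = 1/(exp(0.3926)+1) = 0.4031

0.4031


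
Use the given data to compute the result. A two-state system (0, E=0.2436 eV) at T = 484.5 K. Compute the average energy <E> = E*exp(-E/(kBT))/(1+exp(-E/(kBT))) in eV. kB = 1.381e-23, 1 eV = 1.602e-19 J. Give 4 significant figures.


Step 1: beta*E = 0.2436*1.602e-19/(1.381e-23*484.5) = 5.832
Step 2: exp(-beta*E) = 0.002931
Step 3: <E> = 0.2436*0.002931/(1+0.002931) = 0.0007119 eV

0.0007119


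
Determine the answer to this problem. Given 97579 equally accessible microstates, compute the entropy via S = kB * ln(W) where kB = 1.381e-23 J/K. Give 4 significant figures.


Step 1: ln(W) = ln(97579) = 11.49
Step 2: S = kB * ln(W) = 1.381e-23 * 11.49
Step 3: S = 1.587e-22 J/K

1.587e-22


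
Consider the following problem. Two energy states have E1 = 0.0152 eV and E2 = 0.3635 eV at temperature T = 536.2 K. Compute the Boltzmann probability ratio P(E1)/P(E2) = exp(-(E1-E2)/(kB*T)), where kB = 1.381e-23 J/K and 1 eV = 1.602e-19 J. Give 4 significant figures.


Step 1: Compute energy difference dE = E1 - E2 = 0.0152 - 0.3635 = -0.3483 eV
Step 2: Convert to Joules: dE_J = -0.3483 * 1.602e-19 = -5.58e-20 J
Step 3: Compute exponent = -dE_J / (kB * T) = -(-5.58e-20) / (1.381e-23 * 536.2) = 7.535
Step 4: P(E1)/P(E2) = exp(7.535) = 1873

1873


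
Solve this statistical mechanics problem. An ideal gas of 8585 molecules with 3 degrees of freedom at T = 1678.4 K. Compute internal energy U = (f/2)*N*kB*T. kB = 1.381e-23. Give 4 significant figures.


Step 1: f/2 = 3/2 = 1.5
Step 2: N*kB*T = 8585*1.381e-23*1678.4 = 1.99e-16
Step 3: U = 1.5 * 1.99e-16 = 2.985e-16 J

2.985e-16


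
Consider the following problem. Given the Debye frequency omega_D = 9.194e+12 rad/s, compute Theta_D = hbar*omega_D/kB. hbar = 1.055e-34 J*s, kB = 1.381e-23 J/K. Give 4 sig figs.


Step 1: hbar*omega_D = 1.055e-34 * 9.194e+12 = 9.7e-22 J
Step 2: Theta_D = 9.7e-22 / 1.381e-23
Step 3: Theta_D = 70.24 K

70.24


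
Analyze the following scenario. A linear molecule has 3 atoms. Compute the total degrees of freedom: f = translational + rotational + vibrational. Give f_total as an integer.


Step 1: Translational DOF = 3
Step 2: Rotational DOF (linear) = 2
Step 3: Vibrational DOF = 3*3 - 5 = 4
Step 4: Total = 3 + 2 + 4 = 9

9


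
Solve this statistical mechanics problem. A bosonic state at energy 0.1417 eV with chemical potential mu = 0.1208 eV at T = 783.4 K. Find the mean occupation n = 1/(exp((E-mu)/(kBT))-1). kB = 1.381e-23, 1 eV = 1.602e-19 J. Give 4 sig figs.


Step 1: (E - mu) = 0.0209 eV
Step 2: x = (E-mu)*eV/(kB*T) = 0.0209*1.602e-19/(1.381e-23*783.4) = 0.3095
Step 3: exp(x) = 1.363
Step 4: n = 1/(exp(x)-1) = 2.757

2.757


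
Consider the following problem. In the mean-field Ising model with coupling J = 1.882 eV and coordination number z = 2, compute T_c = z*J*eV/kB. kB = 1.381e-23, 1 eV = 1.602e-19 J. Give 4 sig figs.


Step 1: z*J = 2*1.882 = 3.764 eV
Step 2: Convert to Joules: 3.764*1.602e-19 = 6.03e-19 J
Step 3: T_c = 6.03e-19 / 1.381e-23 = 4.366e+04 K

4.366e+04


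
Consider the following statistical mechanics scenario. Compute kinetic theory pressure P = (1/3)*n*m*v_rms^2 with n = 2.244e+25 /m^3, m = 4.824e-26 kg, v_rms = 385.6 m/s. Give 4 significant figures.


Step 1: v_rms^2 = 385.6^2 = 1.487e+05
Step 2: n*m = 2.244e+25*4.824e-26 = 1.083
Step 3: P = (1/3)*1.083*1.487e+05 = 5.365e+04 Pa

5.365e+04


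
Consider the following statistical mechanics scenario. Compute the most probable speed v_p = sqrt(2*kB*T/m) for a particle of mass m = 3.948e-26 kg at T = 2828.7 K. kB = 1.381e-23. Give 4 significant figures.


Step 1: Numerator = 2*kB*T = 2*1.381e-23*2828.7 = 7.813e-20
Step 2: Ratio = 7.813e-20 / 3.948e-26 = 1.979e+06
Step 3: v_p = sqrt(1.979e+06) = 1407 m/s

1407


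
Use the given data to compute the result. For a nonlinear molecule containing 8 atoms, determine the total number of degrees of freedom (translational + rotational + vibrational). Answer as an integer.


Step 1: Translational DOF = 3
Step 2: Rotational DOF (nonlinear) = 3
Step 3: Vibrational DOF = 3*8 - 6 = 18
Step 4: Total = 3 + 3 + 18 = 24

24


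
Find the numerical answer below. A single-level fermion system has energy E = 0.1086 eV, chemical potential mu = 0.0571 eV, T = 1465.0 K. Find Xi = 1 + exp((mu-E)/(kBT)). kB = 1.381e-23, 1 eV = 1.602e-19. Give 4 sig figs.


Step 1: (mu - E) = 0.0571 - 0.1086 = -0.0515 eV
Step 2: x = (mu-E)*eV/(kB*T) = -0.0515*1.602e-19/(1.381e-23*1465.0) = -0.4078
Step 3: exp(x) = 0.6651
Step 4: Xi = 1 + 0.6651 = 1.665

1.665


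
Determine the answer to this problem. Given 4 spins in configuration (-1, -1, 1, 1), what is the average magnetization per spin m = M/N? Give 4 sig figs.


Step 1: Count up spins (+1): 2, down spins (-1): 2
Step 2: Total magnetization M = 2 - 2 = 0
Step 3: m = M/N = 0/4 = 0

0


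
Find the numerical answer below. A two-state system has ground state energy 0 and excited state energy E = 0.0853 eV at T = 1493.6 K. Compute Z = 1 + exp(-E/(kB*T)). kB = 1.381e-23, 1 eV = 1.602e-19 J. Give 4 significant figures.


Step 1: Compute beta*E = E*eV/(kB*T) = 0.0853*1.602e-19/(1.381e-23*1493.6) = 0.6625
Step 2: exp(-beta*E) = exp(-0.6625) = 0.5156
Step 3: Z = 1 + 0.5156 = 1.516

1.516


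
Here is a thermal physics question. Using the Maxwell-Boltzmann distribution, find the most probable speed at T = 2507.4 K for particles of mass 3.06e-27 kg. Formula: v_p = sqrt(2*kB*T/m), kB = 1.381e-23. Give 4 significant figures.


Step 1: Numerator = 2*kB*T = 2*1.381e-23*2507.4 = 6.925e-20
Step 2: Ratio = 6.925e-20 / 3.06e-27 = 2.263e+07
Step 3: v_p = sqrt(2.263e+07) = 4757 m/s

4757


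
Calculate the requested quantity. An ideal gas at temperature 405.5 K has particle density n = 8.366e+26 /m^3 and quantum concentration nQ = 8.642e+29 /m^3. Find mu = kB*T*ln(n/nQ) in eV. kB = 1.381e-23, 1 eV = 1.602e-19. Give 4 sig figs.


Step 1: n/nQ = 8.366e+26/8.642e+29 = 0.0009681
Step 2: ln(n/nQ) = -6.94
Step 3: mu = kB*T*ln(n/nQ) = 5.6e-21*-6.94 = -3.886e-20 J
Step 4: Convert to eV: -3.886e-20/1.602e-19 = -0.2426 eV

-0.2426


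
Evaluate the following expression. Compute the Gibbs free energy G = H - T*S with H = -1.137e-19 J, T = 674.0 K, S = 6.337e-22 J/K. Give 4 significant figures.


Step 1: T*S = 674.0 * 6.337e-22 = 4.271e-19 J
Step 2: G = H - T*S = -1.137e-19 - 4.271e-19
Step 3: G = -5.408e-19 J

-5.408e-19


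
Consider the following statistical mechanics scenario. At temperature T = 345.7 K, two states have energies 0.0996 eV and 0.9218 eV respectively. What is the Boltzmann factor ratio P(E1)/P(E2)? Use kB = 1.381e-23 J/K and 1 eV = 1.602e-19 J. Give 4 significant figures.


Step 1: Compute energy difference dE = E1 - E2 = 0.0996 - 0.9218 = -0.8222 eV
Step 2: Convert to Joules: dE_J = -0.8222 * 1.602e-19 = -1.317e-19 J
Step 3: Compute exponent = -dE_J / (kB * T) = -(-1.317e-19) / (1.381e-23 * 345.7) = 27.59
Step 4: P(E1)/P(E2) = exp(27.59) = 9.595e+11

9.595e+11


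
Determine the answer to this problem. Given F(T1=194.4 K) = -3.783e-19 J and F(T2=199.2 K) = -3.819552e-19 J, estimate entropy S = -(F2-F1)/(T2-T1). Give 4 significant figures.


Step 1: dF = F2 - F1 = -3.819552e-19 - (-3.783e-19) = -3.6552e-21 J
Step 2: dT = T2 - T1 = 199.2 - 194.4 = 4.8 K
Step 3: S = -dF/dT = -(-3.6552e-21)/4.8 = 7.615e-22 J/K

7.615e-22


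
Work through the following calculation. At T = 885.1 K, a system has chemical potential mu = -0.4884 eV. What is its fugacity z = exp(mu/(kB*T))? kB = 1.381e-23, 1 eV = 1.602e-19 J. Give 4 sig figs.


Step 1: Convert mu to Joules: -0.4884*1.602e-19 = -7.824e-20 J
Step 2: kB*T = 1.381e-23*885.1 = 1.222e-20 J
Step 3: mu/(kB*T) = -6.401
Step 4: z = exp(-6.401) = 0.00166

0.00166


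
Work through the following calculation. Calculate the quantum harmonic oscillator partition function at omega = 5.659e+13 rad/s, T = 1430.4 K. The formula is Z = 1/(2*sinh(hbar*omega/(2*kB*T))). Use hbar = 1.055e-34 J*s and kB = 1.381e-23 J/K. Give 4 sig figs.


Step 1: Compute x = hbar*omega/(kB*T) = 1.055e-34*5.659e+13/(1.381e-23*1430.4) = 0.3022
Step 2: x/2 = 0.1511
Step 3: sinh(x/2) = 0.1517
Step 4: Z = 1/(2*0.1517) = 3.296

3.296


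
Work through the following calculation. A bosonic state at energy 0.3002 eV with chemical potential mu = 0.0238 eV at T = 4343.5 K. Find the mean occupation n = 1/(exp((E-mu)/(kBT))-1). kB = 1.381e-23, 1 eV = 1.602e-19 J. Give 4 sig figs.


Step 1: (E - mu) = 0.2764 eV
Step 2: x = (E-mu)*eV/(kB*T) = 0.2764*1.602e-19/(1.381e-23*4343.5) = 0.7382
Step 3: exp(x) = 2.092
Step 4: n = 1/(exp(x)-1) = 0.9156

0.9156


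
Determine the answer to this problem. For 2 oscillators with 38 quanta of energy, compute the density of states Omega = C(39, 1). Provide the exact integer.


Step 1: Use binomial coefficient C(39, 1)
Step 2: Numerator = 39! / 38!
Step 3: Denominator = 1!
Step 4: Omega = 39

39


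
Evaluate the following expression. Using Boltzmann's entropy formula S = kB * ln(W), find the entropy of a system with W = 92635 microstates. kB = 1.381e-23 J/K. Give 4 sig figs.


Step 1: ln(W) = ln(92635) = 11.44
Step 2: S = kB * ln(W) = 1.381e-23 * 11.44
Step 3: S = 1.579e-22 J/K

1.579e-22


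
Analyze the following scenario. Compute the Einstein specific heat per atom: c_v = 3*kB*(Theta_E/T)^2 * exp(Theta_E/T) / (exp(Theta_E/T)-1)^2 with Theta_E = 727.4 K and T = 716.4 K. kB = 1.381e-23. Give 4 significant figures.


Step 1: x = Theta_E/T = 727.4/716.4 = 1.015
Step 2: x^2 = 1.031
Step 3: exp(x) = 2.76
Step 4: c_v = 3*1.381e-23*1.031*2.76/(2.76-1)^2 = 3.805e-23

3.805e-23


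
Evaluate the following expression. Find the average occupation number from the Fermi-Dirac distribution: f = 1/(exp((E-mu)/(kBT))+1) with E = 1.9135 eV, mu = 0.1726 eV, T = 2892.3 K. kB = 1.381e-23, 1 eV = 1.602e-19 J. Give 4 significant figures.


Step 1: (E - mu) = 1.9135 - 0.1726 = 1.741 eV
Step 2: Convert: (E-mu)*eV = 2.789e-19 J
Step 3: x = (E-mu)*eV/(kB*T) = 6.982
Step 4: f = 1/(exp(6.982)+1) = 0.0009273

0.0009273


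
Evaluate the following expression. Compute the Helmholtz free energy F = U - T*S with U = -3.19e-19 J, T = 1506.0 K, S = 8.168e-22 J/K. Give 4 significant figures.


Step 1: T*S = 1506.0 * 8.168e-22 = 1.23e-18 J
Step 2: F = U - T*S = -3.19e-19 - 1.23e-18
Step 3: F = -1.549e-18 J

-1.549e-18


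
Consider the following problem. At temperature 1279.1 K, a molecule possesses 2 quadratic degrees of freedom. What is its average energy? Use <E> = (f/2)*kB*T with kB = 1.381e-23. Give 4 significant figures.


Step 1: f/2 = 2/2 = 1
Step 2: kB*T = 1.381e-23 * 1279.1 = 1.766e-20
Step 3: <E> = 1 * 1.766e-20 = 1.766e-20 J

1.766e-20
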